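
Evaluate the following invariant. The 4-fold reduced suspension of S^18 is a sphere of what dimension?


Each suspension raises dimension by 1: Sigma S^n = S^{n+1}.
Sigma^4 S^18 = S^{18+4} = S^22

22


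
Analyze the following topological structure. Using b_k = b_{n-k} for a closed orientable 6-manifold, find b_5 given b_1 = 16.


Poincare duality for closed orientable n-manifolds: b_k = b_{n-k}.
Here n = 6, so b_5 = b_1 = 16

16


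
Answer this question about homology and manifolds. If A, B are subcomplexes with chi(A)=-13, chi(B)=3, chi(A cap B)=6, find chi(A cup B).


chi(A cup B) = chi(A) + chi(B) - chi(A cap B)
= -13 + (3) - (6)
= -16

-16


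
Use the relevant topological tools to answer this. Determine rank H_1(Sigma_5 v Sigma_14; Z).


For a wedge: H_1(A v B) = H_1(A) + H_1(B).
b_1(Sigma_5) = 10, b_1(Sigma_14) = 28.
b_1 = 10 + 28 = 38

38


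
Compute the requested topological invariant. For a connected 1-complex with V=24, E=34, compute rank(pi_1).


For a connected graph: rank(pi_1) = b_1 = E - V + 1 = 1 - chi.
chi = V - E = 24 - 34 = -10.
rank = 1 - (-10) = 34 - 24 + 1 = 11

11


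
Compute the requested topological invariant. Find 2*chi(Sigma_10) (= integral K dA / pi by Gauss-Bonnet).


Gauss-Bonnet: integral K dA = 2*pi*chi(M).
chi(Sigma_10) = 2 - 2*10 = -18.
(integral K dA)/pi = 2*chi = 2*(-18) = -36

-36


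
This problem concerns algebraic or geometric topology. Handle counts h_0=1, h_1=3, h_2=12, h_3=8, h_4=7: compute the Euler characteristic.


Handles of index k contribute (-1)^k to chi (same as CW cells).
chi = (1) + (-3) + (12) + (-8) + (7) = 9

9


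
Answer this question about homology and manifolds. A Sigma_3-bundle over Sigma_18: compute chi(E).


For a fiber bundle F -> E -> B (with CW structure): chi(E) = chi(B) * chi(F).
chi(Sigma_18) = -34, chi(Sigma_3) = -4.
chi(E) = (-34) * (-4) = 136

136


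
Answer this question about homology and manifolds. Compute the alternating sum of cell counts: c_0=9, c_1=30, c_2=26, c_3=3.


chi = sum_k (-1)^k c_k.
= (-1)^0*9 + (-1)^1*30 + (-1)^2*26 + (-1)^3*3
= (9) + (-30) + (26) + (-3)
= 2

2


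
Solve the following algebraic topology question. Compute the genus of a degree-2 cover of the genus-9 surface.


For an n-sheeted cover: chi(E) = n * chi(B).
chi(Sigma_9) = 2 - 2*9 = -16.
chi(E) = 2 * (-16) = -32.
genus(E) = (2 - chi(E))/2 = (2 - (-32))/2 = 34/2 = 17

17


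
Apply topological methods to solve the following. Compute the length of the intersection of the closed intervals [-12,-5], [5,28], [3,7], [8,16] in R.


Intersection = [max(a_i), min(b_i)] = [8, -5].
Since 8 > -5, the intersection is empty.
Length = 0

0


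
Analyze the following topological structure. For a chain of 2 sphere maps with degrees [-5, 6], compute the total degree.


Degree is multiplicative: deg(composition) = product of degrees.
= (-5) * (6) = -30

-30


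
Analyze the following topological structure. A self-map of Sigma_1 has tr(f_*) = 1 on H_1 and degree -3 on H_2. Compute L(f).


L(f) = tr(f_0*) - tr(f_1*) + tr(f_2*).
= 1 - (1) + (-3)
= -3

-3


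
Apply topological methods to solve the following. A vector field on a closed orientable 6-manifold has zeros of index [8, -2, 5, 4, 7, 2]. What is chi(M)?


Poincare-Hopf: chi(M) = sum of indices of zeros.
chi = (8) + (-2) + (5) + (4) + (7) + (2) = 24

24


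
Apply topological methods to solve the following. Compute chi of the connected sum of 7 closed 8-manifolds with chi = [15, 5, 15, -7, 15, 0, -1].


For n-manifolds: chi(A#B) = chi(A) + chi(B) - chi(S^8).
chi(S^8) = 1 + (-1)^8 = 2.
chi(#) = (sum chi_i) - (7-1)*chi(S^8) = 42 - 6*2 = 30

30


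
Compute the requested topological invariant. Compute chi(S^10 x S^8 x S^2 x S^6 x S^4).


chi is multiplicative: chi(X x Y) = chi(X) chi(Y).
Each even-dim sphere has chi = 2. There are 5 factors.
chi = 2^5 = 32

32


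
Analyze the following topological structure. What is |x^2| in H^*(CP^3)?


|x| = 2 in H^*(CP^n).
|x^2| = 2 * |x| = 2 * 2 = 4

4


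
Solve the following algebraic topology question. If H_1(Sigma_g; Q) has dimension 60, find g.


For a closed orientable surface: b_1 = 2g.
60 = 2g
g = 60 / 2 = 30

30


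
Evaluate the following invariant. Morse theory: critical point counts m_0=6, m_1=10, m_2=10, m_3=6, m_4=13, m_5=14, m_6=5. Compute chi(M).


Morse theory: chi(M) = sum_k (-1)^k m_k where m_k = #(index-k critical points).
= (6) + (-10) + (10) + (-6) + (13) + (-14) + (5) = 4

4


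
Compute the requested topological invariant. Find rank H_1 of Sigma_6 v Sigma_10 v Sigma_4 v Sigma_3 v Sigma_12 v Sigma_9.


For a wedge X v Y: reduced H_k(X v Y) = H_k(X) + H_k(Y).
Each Sigma_g contributes b_1 = 2g.
b_1 = 12 + 20 + 8 + 6 + 24 + 18 = 88

88


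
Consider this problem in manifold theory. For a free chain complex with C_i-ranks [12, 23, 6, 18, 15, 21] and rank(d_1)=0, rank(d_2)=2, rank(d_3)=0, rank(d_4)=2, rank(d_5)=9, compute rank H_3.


rank H_k = rank(ker d_k) - rank(im d_{k+1}).
rank(ker d_3) = rank(C_3) - rank(d_3) = 18 - 0 = 18.
rank(im d_{3+1}) = 2.
rank H_3 = 18 - 2 = 16

16


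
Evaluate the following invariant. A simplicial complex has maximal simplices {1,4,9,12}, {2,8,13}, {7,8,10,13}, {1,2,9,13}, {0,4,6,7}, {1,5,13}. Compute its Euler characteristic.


Enumerate all faces; f-vector: f_0=12, f_1=26, f_2=18, f_3=4.
chi = sum (-1)^k f_k = 0

0


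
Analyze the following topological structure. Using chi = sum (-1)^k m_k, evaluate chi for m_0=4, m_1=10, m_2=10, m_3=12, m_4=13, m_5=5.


Morse theory: chi(M) = sum_k (-1)^k m_k where m_k = #(index-k critical points).
= (4) + (-10) + (10) + (-12) + (13) + (-5) = 0

0


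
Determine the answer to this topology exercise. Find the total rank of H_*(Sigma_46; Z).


For Sigma_46: b_0 = 1, b_1 = 2g = 92, b_2 = 1.
Total = 1 + 92 + 1 = 94

94


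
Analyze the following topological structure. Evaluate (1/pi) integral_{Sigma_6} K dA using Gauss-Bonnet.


Gauss-Bonnet: integral K dA = 2*pi*chi(M).
chi(Sigma_6) = 2 - 2*6 = -10.
(integral K dA)/pi = 2*chi = 2*(-10) = -20

-20


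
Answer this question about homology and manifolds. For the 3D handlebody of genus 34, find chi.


A genus-g handlebody deformation retracts to a wedge of g circles.
chi(vee_g S^1) = 1 - g.
chi(H_34) = 1 - 34 = -33

-33


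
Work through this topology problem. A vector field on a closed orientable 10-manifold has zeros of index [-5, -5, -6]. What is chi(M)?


Poincare-Hopf: chi(M) = sum of indices of zeros.
chi = (-5) + (-5) + (-6) = -16

-16


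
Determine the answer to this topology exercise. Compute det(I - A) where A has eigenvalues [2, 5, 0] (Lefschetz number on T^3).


For a torus self-map: L(f) = det(I - A) where A acts on H_1.
L(f) = (1-2) * (1-5) * (1-0) = -1 * -4 * 1 = 4

4


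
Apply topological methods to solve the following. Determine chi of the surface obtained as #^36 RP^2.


For a non-orientable closed surface with k crosscaps: chi = 2 - k.
Here k = 36.
chi = 2 - 36 = -34

-34


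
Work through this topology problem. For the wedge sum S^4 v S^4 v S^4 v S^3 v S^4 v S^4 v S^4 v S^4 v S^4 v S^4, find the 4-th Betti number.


For a wedge of spheres, H_k (k>0) is free on one generator per sphere of dimension k.
Spheres of dimension 4: count = 9.
b_4 = 9

9


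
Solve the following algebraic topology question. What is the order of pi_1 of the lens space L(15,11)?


pi_1(L(p,q)) = Z/pZ for any q coprime to p.
|pi_1(L(15,11))| = 15

15


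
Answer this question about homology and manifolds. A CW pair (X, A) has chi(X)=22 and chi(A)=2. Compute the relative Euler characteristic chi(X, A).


Relative Euler characteristic: chi(X, A) = chi(X) - chi(A).
= 22 - (2) = 20

20


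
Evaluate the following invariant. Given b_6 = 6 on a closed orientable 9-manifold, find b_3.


Poincare duality for closed orientable n-manifolds: b_k = b_{n-k}.
Here n = 9, so b_3 = b_6 = 6

6


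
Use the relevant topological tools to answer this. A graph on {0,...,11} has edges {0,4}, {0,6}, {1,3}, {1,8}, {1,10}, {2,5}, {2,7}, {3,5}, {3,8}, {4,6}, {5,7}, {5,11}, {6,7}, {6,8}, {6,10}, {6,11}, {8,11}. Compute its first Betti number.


b_1 = E - V + (number of components).
E = 17, V = 12, components = 2.
b_1 = 17 - 12 + 2 = 7

7


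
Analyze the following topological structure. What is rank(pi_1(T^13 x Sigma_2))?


pi_1(A x B) = pi_1(A) x pi_1(B); rank of abelianization = b_1.
b_1(T^13) = 13, b_1(Sigma_2) = 2*2 = 4.
b_1(product) = 13 + 4 = 17

17


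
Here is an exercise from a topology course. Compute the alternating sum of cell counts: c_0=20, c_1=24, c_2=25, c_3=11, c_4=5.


chi = sum_k (-1)^k c_k.
= (-1)^0*20 + (-1)^1*24 + (-1)^2*25 + (-1)^3*11 + (-1)^4*5
= (20) + (-24) + (25) + (-11) + (5)
= 15

15


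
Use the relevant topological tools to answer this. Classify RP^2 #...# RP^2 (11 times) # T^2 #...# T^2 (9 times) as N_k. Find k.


Since a >= 1, the sum is non-orientable; each T^2 can be replaced by RP^2 # RP^2 (since T^2#RP^2 = 3RP^2).
Total crosscaps k = 11 + 2*9 = 29.
Check via chi: chi = 11*1 + 9*0 - (11+9-1)*2 = -27 = 2 - k = -27. Consistent.

29


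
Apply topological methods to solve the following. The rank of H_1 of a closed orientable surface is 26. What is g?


For a closed orientable surface: b_1 = 2g.
26 = 2g
g = 26 / 2 = 13

13


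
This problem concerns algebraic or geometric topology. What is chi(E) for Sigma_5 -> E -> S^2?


chi(S^2) = 2 (n even), chi(Sigma_5) = 2 - 2*5 = -8.
chi(E) = 2 * (-8) = -16

-16


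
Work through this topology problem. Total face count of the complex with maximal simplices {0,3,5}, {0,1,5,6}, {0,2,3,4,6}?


Each maximal simplex on m vertices has 2^m - 1 nonempty faces.
Take the union (dedupe shared faces).
Total distinct faces = 45

45


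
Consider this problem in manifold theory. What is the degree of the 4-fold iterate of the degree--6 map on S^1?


deg(f) = -6. Degree is multiplicative: deg(f^4) = (deg f)^4.
deg(f^4) = (-6)^4 = 1296

1296


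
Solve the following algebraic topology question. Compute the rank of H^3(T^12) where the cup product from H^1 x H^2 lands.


Cup product: H^p x H^q -> H^{p+q}; here p+q = 1+2 = 3.
rank H^k(T^n) = C(n,k).
C(12,3) = 220

220


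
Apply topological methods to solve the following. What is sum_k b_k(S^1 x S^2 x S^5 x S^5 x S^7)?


Total Betti number is multiplicative under products.
Each S^d (d>=1) has total Betti number 2.
There are 5 sphere factors.
Total = 2^5 = 32

32


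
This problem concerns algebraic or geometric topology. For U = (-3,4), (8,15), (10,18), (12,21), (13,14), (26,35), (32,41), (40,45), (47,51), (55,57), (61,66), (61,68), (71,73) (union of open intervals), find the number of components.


Sort and merge overlapping open intervals.
Merged: (-3,4), (8,21), (26,45), (47,51), (55,57), (61,68), (71,73).
Number of components = 7

7


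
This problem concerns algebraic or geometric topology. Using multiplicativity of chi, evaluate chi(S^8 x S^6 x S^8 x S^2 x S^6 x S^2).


chi is multiplicative: chi(X x Y) = chi(X) chi(Y).
Each even-dim sphere has chi = 2. There are 6 factors.
chi = 2^6 = 64

64


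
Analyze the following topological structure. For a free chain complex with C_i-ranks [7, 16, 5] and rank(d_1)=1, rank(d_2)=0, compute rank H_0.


rank H_k = rank(ker d_k) - rank(im d_{k+1}).
rank(ker d_0) = rank(C_0) - rank(d_0) = 7 - 0 = 7.
rank(im d_{0+1}) = 1.
rank H_0 = 7 - 1 = 6

6


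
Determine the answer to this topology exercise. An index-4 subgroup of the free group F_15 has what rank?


Nielsen-Schreier: an index-n subgroup of F_r is free of rank 1 + n(r-1).
Equivalently: chi(cover) = n*chi(base); chi(vee_r S^1) = 1 - 15 = -14.
chi(E) = 4*(-14) = -56; rank = 1 - chi(E) = 1 - (-56) = 57.
rank = 1 + 4*(15-1) = 1 + 56 = 57

57


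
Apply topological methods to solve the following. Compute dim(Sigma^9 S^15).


Each suspension raises dimension by 1: Sigma S^n = S^{n+1}.
Sigma^9 S^15 = S^{15+9} = S^24

24


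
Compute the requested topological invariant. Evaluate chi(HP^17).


HP^17 has one cell in each dimension 0, 4, ..., 4*17 (17+1 cells, all even-dim).
chi = 17 + 1 = 18

18


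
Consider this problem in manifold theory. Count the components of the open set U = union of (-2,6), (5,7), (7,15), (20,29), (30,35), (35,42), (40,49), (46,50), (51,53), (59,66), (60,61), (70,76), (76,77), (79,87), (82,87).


Sort and merge overlapping open intervals.
Merged: (-2,7), (7,15), (20,29), (30,35), (35,50), (51,53), (59,66), (70,76), (76,77), (79,87).
Number of components = 10

10


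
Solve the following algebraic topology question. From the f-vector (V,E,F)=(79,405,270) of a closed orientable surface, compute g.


chi = V - E + F = 79 - 405 + 270 = -56
For orientable closed surface: chi = 2 - 2g, so g = (2 - chi)/2.
g = (2 - (-56)) / 2 = 58 / 2 = 29

29


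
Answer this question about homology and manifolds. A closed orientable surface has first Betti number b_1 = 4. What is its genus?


For a closed orientable surface: b_1 = 2g.
4 = 2g
g = 4 / 2 = 2

2


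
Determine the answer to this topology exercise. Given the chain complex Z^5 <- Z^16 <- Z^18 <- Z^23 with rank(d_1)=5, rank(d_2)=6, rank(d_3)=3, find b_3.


rank H_k = rank(ker d_k) - rank(im d_{k+1}).
rank(ker d_3) = rank(C_3) - rank(d_3) = 23 - 3 = 20.
rank(im d_{3+1}) = 0.
rank H_3 = 20 - 0 = 20

20


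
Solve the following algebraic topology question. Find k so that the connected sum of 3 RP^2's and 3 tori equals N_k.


Since a >= 1, the sum is non-orientable; each T^2 can be replaced by RP^2 # RP^2 (since T^2#RP^2 = 3RP^2).
Total crosscaps k = 3 + 2*3 = 9.
Check via chi: chi = 3*1 + 3*0 - (3+3-1)*2 = -7 = 2 - k = -7. Consistent.

9


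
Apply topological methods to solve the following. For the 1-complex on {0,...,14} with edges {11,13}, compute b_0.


Run DFS/union-find over 15 vertices.
V = 15, E = 1.
Number of components = 14

14


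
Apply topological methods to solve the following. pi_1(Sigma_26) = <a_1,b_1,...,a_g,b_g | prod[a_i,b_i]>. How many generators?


Standard presentation: pi_1(Sigma_g) = <a_1,b_1,...,a_g,b_g | [a_1,b_1]...[a_g,b_g] = 1>.
Number of generators = 2g = 2*26 = 52

52


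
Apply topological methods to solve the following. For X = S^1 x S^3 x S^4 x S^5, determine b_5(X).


Each S^d has Poincare polynomial 1 + t^d.
The product S^1 x S^3 x S^4 x S^5 has Poincare polynomial prod(1+t^d_i).
Expanding: b_0=1, b_1=1, b_3=1, b_4=2, b_5=2, b_6=1, b_7=1, b_8=2, b_9=2, b_10=1, b_12=1, b_13=1.
b_5 = 2

2


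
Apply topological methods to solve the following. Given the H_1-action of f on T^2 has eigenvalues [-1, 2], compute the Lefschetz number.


For a torus self-map: L(f) = det(I - A) where A acts on H_1.
L(f) = (1--1) * (1-2) = 2 * -1 = -2

-2


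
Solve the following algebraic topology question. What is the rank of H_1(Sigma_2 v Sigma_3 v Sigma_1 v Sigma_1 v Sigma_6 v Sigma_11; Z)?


For a wedge X v Y: reduced H_k(X v Y) = H_k(X) + H_k(Y).
Each Sigma_g contributes b_1 = 2g.
b_1 = 4 + 6 + 2 + 2 + 12 + 22 = 48

48


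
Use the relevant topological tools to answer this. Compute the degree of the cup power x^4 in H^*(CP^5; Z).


|x| = 2 in H^*(CP^n).
|x^4| = 4 * |x| = 4 * 2 = 8

8


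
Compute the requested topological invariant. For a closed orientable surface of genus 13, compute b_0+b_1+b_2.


For Sigma_13: b_0 = 1, b_1 = 2g = 26, b_2 = 1.
Total = 1 + 26 + 1 = 28

28


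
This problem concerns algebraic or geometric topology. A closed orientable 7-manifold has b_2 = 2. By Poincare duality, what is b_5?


Poincare duality for closed orientable n-manifolds: b_k = b_{n-k}.
Here n = 7, so b_5 = b_2 = 2

2


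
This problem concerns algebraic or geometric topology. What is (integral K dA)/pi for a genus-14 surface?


Gauss-Bonnet: integral K dA = 2*pi*chi(M).
chi(Sigma_14) = 2 - 2*14 = -26.
(integral K dA)/pi = 2*chi = 2*(-26) = -52

-52


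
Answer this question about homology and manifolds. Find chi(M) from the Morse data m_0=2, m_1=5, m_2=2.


Morse theory: chi(M) = sum_k (-1)^k m_k where m_k = #(index-k critical points).
= (2) + (-5) + (2) = -1

-1


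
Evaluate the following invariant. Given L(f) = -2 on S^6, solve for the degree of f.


L(f) = 1 + (-1)^6 deg(f) on S^6.
-2 = 1 + (-1)^6 * deg(f)
(-1)^6 * deg(f) = -3
deg(f) = -3

-3


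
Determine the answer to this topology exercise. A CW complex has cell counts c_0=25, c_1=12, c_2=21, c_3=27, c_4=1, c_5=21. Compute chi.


chi = sum_k (-1)^k c_k.
= (-1)^0*25 + (-1)^1*12 + (-1)^2*21 + (-1)^3*27 + (-1)^4*1 + (-1)^5*21
= (25) + (-12) + (21) + (-27) + (1) + (-21)
= -13

-13


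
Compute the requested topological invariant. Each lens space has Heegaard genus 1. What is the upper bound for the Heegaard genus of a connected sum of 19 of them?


Heegaard genus satisfies g(A#B) <= g(A) + g(B).
Each lens space has g = 1.
Upper bound: 19 * 1 = 19

19


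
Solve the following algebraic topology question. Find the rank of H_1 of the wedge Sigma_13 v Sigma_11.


For a wedge: H_1(A v B) = H_1(A) + H_1(B).
b_1(Sigma_13) = 26, b_1(Sigma_11) = 22.
b_1 = 26 + 22 = 48

48


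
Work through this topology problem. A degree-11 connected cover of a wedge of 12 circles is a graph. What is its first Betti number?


Nielsen-Schreier: an index-n subgroup of F_r is free of rank 1 + n(r-1).
Equivalently: chi(cover) = n*chi(base); chi(vee_r S^1) = 1 - 12 = -11.
chi(E) = 11*(-11) = -121; rank = 1 - chi(E) = 1 - (-121) = 122.
rank = 1 + 11*(12-1) = 1 + 121 = 122

122


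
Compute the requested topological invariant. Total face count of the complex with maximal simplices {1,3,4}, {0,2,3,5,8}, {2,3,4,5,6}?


Each maximal simplex on m vertices has 2^m - 1 nonempty faces.
Take the union (dedupe shared faces).
Total distinct faces = 59

59


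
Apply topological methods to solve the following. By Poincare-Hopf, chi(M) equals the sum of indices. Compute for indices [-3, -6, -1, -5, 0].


Poincare-Hopf: chi(M) = sum of indices of zeros.
chi = (-3) + (-6) + (-1) + (-5) + (0) = -15

-15


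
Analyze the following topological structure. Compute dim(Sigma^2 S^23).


Each suspension raises dimension by 1: Sigma S^n = S^{n+1}.
Sigma^2 S^23 = S^{23+2} = S^25

25


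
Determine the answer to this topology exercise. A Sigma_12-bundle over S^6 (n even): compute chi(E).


chi(S^6) = 2 (n even), chi(Sigma_12) = 2 - 2*12 = -22.
chi(E) = 2 * (-22) = -44

-44


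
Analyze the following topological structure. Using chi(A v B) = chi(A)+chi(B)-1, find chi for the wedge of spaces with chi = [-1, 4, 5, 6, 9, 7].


chi(A v B) = chi(A) + chi(B) - 1 (one point identified).
For 6 spaces: chi = (sum chi_i) - (6 - 1).
sum = 30; chi = 30 - 5 = 25

25


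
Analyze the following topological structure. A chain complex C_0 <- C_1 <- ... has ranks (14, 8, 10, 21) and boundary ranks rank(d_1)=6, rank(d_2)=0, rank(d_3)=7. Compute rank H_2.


rank H_k = rank(ker d_k) - rank(im d_{k+1}).
rank(ker d_2) = rank(C_2) - rank(d_2) = 10 - 0 = 10.
rank(im d_{2+1}) = 7.
rank H_2 = 10 - 7 = 3

3


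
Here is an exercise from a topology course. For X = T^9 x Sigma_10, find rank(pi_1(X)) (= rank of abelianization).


pi_1(A x B) = pi_1(A) x pi_1(B); rank of abelianization = b_1.
b_1(T^9) = 9, b_1(Sigma_10) = 2*10 = 20.
b_1(product) = 9 + 20 = 29

29


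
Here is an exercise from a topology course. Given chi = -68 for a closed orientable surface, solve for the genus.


chi = 2 - 2g for closed orientable surfaces.
-68 = 2 - 2g
2g = 2 - (-68) = 70
g = 35

35


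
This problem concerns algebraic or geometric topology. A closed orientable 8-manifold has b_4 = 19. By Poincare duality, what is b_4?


Poincare duality for closed orientable n-manifolds: b_k = b_{n-k}.
Here n = 8, so b_4 = b_4 = 19

19


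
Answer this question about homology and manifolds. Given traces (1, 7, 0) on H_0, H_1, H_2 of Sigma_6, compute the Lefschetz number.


L(f) = tr(f_0*) - tr(f_1*) + tr(f_2*).
= 1 - (7) + (0)
= -6

-6


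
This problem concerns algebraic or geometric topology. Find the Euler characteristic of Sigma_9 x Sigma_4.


chi(Sigma_9) = 2 - 2*9 = -16
chi(Sigma_4) = 2 - 2*4 = -6
chi(product) = (-16) * (-6) = 96

96


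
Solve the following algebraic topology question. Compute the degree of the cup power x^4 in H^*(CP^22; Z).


|x| = 2 in H^*(CP^n).
|x^4| = 4 * |x| = 4 * 2 = 8

8


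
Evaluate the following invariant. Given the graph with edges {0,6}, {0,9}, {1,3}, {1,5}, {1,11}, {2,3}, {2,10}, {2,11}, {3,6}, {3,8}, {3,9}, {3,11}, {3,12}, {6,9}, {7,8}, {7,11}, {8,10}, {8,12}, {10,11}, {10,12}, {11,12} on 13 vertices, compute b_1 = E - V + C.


b_1 = E - V + (number of components).
E = 21, V = 13, components = 2.
b_1 = 21 - 13 + 2 = 10

10


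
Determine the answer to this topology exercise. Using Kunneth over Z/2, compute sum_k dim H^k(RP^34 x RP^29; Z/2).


dim H^*(RP^n; Z/2) = n+1 (one Z/2 in each degree 0..n).
Total Betti number is multiplicative.
Total = (34+1) * (29+1) = 35 * 30 = 1050

1050


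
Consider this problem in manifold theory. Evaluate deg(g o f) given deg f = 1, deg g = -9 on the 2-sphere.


Degree is multiplicative under composition: deg(g o f) = deg(g) * deg(f).
= -9 * 1 = -9

-9


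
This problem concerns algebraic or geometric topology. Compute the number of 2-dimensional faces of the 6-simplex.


Delta^6 has 6+1 vertices. A 2-face is a choice of 2+1 vertices.
f_2 = C(6+1, 2+1) = C(7,3) = 35

35


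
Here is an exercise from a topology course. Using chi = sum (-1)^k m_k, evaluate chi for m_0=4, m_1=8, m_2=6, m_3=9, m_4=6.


Morse theory: chi(M) = sum_k (-1)^k m_k where m_k = #(index-k critical points).
= (4) + (-8) + (6) + (-9) + (6) = -1

-1


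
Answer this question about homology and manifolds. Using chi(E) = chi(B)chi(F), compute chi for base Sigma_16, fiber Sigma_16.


For a fiber bundle F -> E -> B (with CW structure): chi(E) = chi(B) * chi(F).
chi(Sigma_16) = -30, chi(Sigma_16) = -30.
chi(E) = (-30) * (-30) = 900

900


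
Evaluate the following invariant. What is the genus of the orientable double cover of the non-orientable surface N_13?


chi(N_13) = 2 - 13 = -11.
Double cover: chi(Sigma_g) = 2 * chi(N_13) = 2*(-11) = -22.
2 - 2g = -22, so g = (2 - (-22))/2 = 24/2 = 12

12


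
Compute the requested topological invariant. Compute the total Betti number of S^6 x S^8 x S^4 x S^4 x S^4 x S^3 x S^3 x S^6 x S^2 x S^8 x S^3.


Total Betti number is multiplicative under products.
Each S^d (d>=1) has total Betti number 2.
There are 11 sphere factors.
Total = 2^11 = 2048

2048


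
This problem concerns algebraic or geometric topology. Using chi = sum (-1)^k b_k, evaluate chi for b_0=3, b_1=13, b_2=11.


chi = sum_k (-1)^k b_k.
= (3) + (-13) + (11)
= 1

1


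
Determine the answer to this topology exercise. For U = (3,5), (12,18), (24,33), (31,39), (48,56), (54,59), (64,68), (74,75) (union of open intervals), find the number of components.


Sort and merge overlapping open intervals.
Merged: (3,5), (12,18), (24,39), (48,59), (64,68), (74,75).
Number of components = 6

6


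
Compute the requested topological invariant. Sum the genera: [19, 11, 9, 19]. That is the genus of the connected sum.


Genus is additive under connected sum of orientable surfaces.
g = 19 + 11 + 9 + 19 = 58

58


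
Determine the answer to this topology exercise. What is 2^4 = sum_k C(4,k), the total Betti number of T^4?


b_k(T^4) = C(4,k), so the sum over k is sum_k C(4,k) = 2^4.
Total = 2^4 = 16

16


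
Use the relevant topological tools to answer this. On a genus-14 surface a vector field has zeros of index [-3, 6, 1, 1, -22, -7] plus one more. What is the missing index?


Poincare-Hopf: sum of indices = chi(M).
chi(Sigma_14) = 2 - 2*14 = -26.
Sum of known indices = -24.
x = chi - (sum known) = -26 - (-24) = -2

-2


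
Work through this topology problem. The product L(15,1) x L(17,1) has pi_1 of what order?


pi_1(X x Y) = pi_1(X) x pi_1(Y).
pi_1(L(15,1)) = Z/15, pi_1(L(17,1)) = Z/17.
|Z/15 x Z/17| = 15 * 17 = 255

255


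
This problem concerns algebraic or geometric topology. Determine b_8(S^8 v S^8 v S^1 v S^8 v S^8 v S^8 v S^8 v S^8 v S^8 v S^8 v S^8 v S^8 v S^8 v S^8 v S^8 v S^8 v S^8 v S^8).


For a wedge of spheres, H_k (k>0) is free on one generator per sphere of dimension k.
Spheres of dimension 8: count = 17.
b_8 = 17

17


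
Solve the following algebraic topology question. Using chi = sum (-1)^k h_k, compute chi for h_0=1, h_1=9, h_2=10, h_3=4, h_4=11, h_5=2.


Handles of index k contribute (-1)^k to chi (same as CW cells).
chi = (1) + (-9) + (10) + (-4) + (11) + (-2) = 7

7


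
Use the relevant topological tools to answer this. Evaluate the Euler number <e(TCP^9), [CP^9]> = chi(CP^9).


For any closed oriented manifold, <e(TM),[M]> = chi(M).
chi(CP^9) = 9+1 = 10

10


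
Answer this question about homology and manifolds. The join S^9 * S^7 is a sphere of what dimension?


Join of spheres: S^m * S^n = S^{m+n+1}.
dim = 9 + 7 + 1 = 17

17


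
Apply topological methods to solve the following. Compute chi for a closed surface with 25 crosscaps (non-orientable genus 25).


For a non-orientable closed surface with k crosscaps: chi = 2 - k.
Here k = 25.
chi = 2 - 25 = -23

-23


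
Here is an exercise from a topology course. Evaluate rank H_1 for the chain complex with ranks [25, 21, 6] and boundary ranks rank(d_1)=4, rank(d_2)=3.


rank H_k = rank(ker d_k) - rank(im d_{k+1}).
rank(ker d_1) = rank(C_1) - rank(d_1) = 21 - 4 = 17.
rank(im d_{1+1}) = 3.
rank H_1 = 17 - 3 = 14

14


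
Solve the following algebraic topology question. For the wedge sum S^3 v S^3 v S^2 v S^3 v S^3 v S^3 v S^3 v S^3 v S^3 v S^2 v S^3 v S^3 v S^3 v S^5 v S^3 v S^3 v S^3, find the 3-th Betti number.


For a wedge of spheres, H_k (k>0) is free on one generator per sphere of dimension k.
Spheres of dimension 3: count = 14.
b_3 = 14

14


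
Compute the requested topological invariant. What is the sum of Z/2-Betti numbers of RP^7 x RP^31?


dim H^*(RP^n; Z/2) = n+1 (one Z/2 in each degree 0..n).
Total Betti number is multiplicative.
Total = (7+1) * (31+1) = 8 * 32 = 256

256


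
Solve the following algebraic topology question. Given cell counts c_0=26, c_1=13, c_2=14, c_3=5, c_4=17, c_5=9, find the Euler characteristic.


chi = sum_k (-1)^k c_k.
= (-1)^0*26 + (-1)^1*13 + (-1)^2*14 + (-1)^3*5 + (-1)^4*17 + (-1)^5*9
= (26) + (-13) + (14) + (-5) + (17) + (-9)
= 30

30


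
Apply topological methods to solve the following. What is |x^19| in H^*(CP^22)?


|x| = 2 in H^*(CP^n).
|x^19| = 19 * |x| = 19 * 2 = 38

38


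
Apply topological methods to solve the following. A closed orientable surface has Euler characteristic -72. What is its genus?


chi = 2 - 2g for closed orientable surfaces.
-72 = 2 - 2g
2g = 2 - (-72) = 74
g = 37

37


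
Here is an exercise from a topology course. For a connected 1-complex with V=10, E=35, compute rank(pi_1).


For a connected graph: rank(pi_1) = b_1 = E - V + 1 = 1 - chi.
chi = V - E = 10 - 35 = -25.
rank = 1 - (-25) = 35 - 10 + 1 = 26

26


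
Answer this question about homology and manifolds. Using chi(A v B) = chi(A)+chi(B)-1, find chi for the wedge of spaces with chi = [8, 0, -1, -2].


chi(A v B) = chi(A) + chi(B) - 1 (one point identified).
For 4 spaces: chi = (sum chi_i) - (4 - 1).
sum = 5; chi = 5 - 3 = 2

2


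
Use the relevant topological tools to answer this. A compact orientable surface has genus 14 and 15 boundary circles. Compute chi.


For a compact orientable surface with genus g and b boundary components: chi = 2 - 2g - b.
chi = 2 - 2*14 - 15 = 2 - 28 - 15 = -41

-41


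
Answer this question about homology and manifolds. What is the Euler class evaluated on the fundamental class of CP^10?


For any closed oriented manifold, <e(TM),[M]> = chi(M).
chi(CP^10) = 10+1 = 11

11


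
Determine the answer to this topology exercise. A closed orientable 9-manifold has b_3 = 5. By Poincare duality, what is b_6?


Poincare duality for closed orientable n-manifolds: b_k = b_{n-k}.
Here n = 9, so b_6 = b_3 = 5

5


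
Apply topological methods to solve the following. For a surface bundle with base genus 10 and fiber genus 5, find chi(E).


For a fiber bundle F -> E -> B (with CW structure): chi(E) = chi(B) * chi(F).
chi(Sigma_10) = -18, chi(Sigma_5) = -8.
chi(E) = (-18) * (-8) = 144

144


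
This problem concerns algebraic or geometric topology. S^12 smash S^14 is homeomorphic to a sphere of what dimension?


S^m ^ S^n = S^{m+n}.
k = 12 + 14 = 26

26


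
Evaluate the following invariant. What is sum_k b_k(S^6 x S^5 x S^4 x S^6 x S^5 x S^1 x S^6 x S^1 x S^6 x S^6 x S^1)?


Total Betti number is multiplicative under products.
Each S^d (d>=1) has total Betti number 2.
There are 11 sphere factors.
Total = 2^11 = 2048

2048


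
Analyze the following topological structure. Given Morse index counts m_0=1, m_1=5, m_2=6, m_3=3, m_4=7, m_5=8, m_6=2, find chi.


Morse theory: chi(M) = sum_k (-1)^k m_k where m_k = #(index-k critical points).
= (1) + (-5) + (6) + (-3) + (7) + (-8) + (2) = 0

0


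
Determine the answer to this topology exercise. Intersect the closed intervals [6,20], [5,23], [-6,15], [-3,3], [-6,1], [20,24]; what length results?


Intersection = [max(a_i), min(b_i)] = [20, 1].
Since 20 > 1, the intersection is empty.
Length = 0

0


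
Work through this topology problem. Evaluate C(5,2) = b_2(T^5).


By the Kunneth formula, b_k(T^n) = C(n,k).
b_2(T^5) = C(5,2).
C(5,2) = 5!/(2!*3!) = 10

10


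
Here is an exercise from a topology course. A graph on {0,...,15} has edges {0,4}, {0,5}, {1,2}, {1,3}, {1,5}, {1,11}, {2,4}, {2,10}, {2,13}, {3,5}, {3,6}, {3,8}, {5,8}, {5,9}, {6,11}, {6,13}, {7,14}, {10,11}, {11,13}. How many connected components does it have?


Run DFS/union-find over 16 vertices.
V = 16, E = 19.
Number of components = 4

4


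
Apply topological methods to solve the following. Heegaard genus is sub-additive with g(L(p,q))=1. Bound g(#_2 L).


Heegaard genus satisfies g(A#B) <= g(A) + g(B).
Each lens space has g = 1.
Upper bound: 2 * 1 = 2

2


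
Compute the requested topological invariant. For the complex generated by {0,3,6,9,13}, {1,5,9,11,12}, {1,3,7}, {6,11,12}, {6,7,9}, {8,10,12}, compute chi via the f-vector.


Enumerate all faces; f-vector: f_0=12, f_1=30, f_2=24, f_3=10, f_4=2.
chi = sum (-1)^k f_k = -2

-2


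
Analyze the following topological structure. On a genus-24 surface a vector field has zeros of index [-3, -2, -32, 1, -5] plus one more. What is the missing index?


Poincare-Hopf: sum of indices = chi(M).
chi(Sigma_24) = 2 - 2*24 = -46.
Sum of known indices = -41.
x = chi - (sum known) = -46 - (-41) = -5

-5


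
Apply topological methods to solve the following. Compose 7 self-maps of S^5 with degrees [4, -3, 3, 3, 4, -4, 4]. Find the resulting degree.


Degree is multiplicative: deg(composition) = product of degrees.
= (4) * (-3) * (3) * (3) * (4) * (-4) * (4) = 6912

6912


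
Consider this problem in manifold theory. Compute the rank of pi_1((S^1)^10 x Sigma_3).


pi_1(A x B) = pi_1(A) x pi_1(B); rank of abelianization = b_1.
b_1(T^10) = 10, b_1(Sigma_3) = 2*3 = 6.
b_1(product) = 10 + 6 = 16

16


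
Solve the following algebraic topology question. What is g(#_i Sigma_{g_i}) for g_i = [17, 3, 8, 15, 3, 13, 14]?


Genus is additive under connected sum of orientable surfaces.
g = 17 + 3 + 8 + 15 + 3 + 13 + 14 = 73

73


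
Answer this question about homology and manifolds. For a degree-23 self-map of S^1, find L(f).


On S^1: L(f) = tr(f_0*) + (-1)^1 tr(f_1*) = 1 + (-1)^1 * deg(f).
L(f) = 1 + (-1)^1 * 23 = 1 + -23 = -22

-22


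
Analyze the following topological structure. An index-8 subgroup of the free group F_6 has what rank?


Nielsen-Schreier: an index-n subgroup of F_r is free of rank 1 + n(r-1).
Equivalently: chi(cover) = n*chi(base); chi(vee_r S^1) = 1 - 6 = -5.
chi(E) = 8*(-5) = -40; rank = 1 - chi(E) = 1 - (-40) = 41.
rank = 1 + 8*(6-1) = 1 + 40 = 41

41


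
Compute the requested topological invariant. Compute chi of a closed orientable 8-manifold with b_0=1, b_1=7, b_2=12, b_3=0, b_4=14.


By Poincare duality b_k = b_{8-k}, so full Betti numbers: b_0=1, b_1=7, b_2=12, b_3=0, b_4=14, b_5=0, b_6=12, b_7=7, b_8=1.
chi = sum (-1)^k b_k = 26

26


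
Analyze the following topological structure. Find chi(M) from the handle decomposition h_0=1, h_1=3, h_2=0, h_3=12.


Handles of index k contribute (-1)^k to chi (same as CW cells).
chi = (1) + (-3) + (0) + (-12) = -14

-14


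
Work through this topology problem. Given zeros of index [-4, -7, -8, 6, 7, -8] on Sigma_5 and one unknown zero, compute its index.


Poincare-Hopf: sum of indices = chi(M).
chi(Sigma_5) = 2 - 2*5 = -8.
Sum of known indices = -14.
x = chi - (sum known) = -8 - (-14) = 6

6


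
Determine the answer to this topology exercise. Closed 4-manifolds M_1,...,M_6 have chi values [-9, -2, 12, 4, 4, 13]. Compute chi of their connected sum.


For n-manifolds: chi(A#B) = chi(A) + chi(B) - chi(S^4).
chi(S^4) = 1 + (-1)^4 = 2.
chi(#) = (sum chi_i) - (6-1)*chi(S^4) = 22 - 5*2 = 12

12


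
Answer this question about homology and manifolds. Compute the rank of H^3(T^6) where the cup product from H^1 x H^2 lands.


Cup product: H^p x H^q -> H^{p+q}; here p+q = 1+2 = 3.
rank H^k(T^n) = C(n,k).
C(6,3) = 20

20


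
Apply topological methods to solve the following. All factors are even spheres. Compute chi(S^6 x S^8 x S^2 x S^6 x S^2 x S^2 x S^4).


chi is multiplicative: chi(X x Y) = chi(X) chi(Y).
Each even-dim sphere has chi = 2. There are 7 factors.
chi = 2^7 = 128

128


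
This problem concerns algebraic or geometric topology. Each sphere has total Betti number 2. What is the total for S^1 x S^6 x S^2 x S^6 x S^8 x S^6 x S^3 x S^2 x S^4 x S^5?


Total Betti number is multiplicative under products.
Each S^d (d>=1) has total Betti number 2.
There are 10 sphere factors.
Total = 2^10 = 1024

1024


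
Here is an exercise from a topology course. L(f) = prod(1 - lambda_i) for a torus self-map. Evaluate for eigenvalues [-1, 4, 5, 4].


For a torus self-map: L(f) = det(I - A) where A acts on H_1.
L(f) = (1--1) * (1-4) * (1-5) * (1-4) = 2 * -3 * -4 * -3 = -72

-72


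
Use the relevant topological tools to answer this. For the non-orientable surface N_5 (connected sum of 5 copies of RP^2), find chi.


For a non-orientable closed surface with k crosscaps: chi = 2 - k.
Here k = 5.
chi = 2 - 5 = -3

-3


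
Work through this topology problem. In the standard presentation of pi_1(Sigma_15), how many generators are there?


Standard presentation: pi_1(Sigma_g) = <a_1,b_1,...,a_g,b_g | [a_1,b_1]...[a_g,b_g] = 1>.
Number of generators = 2g = 2*15 = 30

30


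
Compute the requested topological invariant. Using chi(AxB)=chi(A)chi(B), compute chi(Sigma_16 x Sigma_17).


chi(Sigma_16) = 2 - 2*16 = -30
chi(Sigma_17) = 2 - 2*17 = -32
chi(product) = (-30) * (-32) = 960

960


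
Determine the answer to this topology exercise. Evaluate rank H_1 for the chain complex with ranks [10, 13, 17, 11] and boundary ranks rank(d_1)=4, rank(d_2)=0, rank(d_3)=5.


rank H_k = rank(ker d_k) - rank(im d_{k+1}).
rank(ker d_1) = rank(C_1) - rank(d_1) = 13 - 4 = 9.
rank(im d_{1+1}) = 0.
rank H_1 = 9 - 0 = 9

9


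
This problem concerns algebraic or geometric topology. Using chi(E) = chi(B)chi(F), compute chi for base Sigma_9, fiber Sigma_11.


For a fiber bundle F -> E -> B (with CW structure): chi(E) = chi(B) * chi(F).
chi(Sigma_9) = -16, chi(Sigma_11) = -20.
chi(E) = (-16) * (-20) = 320

320


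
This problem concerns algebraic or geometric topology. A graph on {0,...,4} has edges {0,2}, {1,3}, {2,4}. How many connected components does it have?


Run DFS/union-find over 5 vertices.
V = 5, E = 3.
Number of components = 2

2


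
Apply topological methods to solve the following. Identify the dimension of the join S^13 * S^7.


Join of spheres: S^m * S^n = S^{m+n+1}.
dim = 13 + 7 + 1 = 21

21


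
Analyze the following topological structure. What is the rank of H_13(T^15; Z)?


By the Kunneth formula, b_k(T^n) = C(n,k).
b_13(T^15) = C(15,13).
C(15,13) = 15!/(13!*2!) = 105

105


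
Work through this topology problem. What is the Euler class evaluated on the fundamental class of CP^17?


For any closed oriented manifold, <e(TM),[M]> = chi(M).
chi(CP^17) = 17+1 = 18

18


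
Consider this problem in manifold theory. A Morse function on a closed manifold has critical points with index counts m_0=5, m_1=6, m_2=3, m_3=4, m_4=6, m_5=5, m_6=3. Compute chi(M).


Morse theory: chi(M) = sum_k (-1)^k m_k where m_k = #(index-k critical points).
= (5) + (-6) + (3) + (-4) + (6) + (-5) + (3) = 2

2


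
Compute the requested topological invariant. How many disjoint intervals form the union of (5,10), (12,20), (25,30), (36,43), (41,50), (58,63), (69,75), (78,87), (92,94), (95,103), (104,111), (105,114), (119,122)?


Sort and merge overlapping open intervals.
Merged: (5,10), (12,20), (25,30), (36,50), (58,63), (69,75), (78,87), (92,94), (95,103), (104,114), (119,122).
Number of components = 11

11


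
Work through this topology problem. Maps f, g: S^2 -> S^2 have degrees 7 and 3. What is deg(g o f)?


Degree is multiplicative under composition: deg(g o f) = deg(g) * deg(f).
= 3 * 7 = 21

21


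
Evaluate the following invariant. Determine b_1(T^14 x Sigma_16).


pi_1(A x B) = pi_1(A) x pi_1(B); rank of abelianization = b_1.
b_1(T^14) = 14, b_1(Sigma_16) = 2*16 = 32.
b_1(product) = 14 + 32 = 46

46


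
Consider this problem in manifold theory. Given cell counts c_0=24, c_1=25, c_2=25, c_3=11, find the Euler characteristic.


chi = sum_k (-1)^k c_k.
= (-1)^0*24 + (-1)^1*25 + (-1)^2*25 + (-1)^3*11
= (24) + (-25) + (25) + (-11)
= 13

13


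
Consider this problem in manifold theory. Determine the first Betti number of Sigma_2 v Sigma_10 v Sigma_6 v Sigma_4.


For a wedge X v Y: reduced H_k(X v Y) = H_k(X) + H_k(Y).
Each Sigma_g contributes b_1 = 2g.
b_1 = 4 + 20 + 12 + 8 = 44

44


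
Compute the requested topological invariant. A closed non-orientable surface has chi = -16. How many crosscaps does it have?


chi = 2 - k for closed non-orientable surfaces with k crosscaps.
-16 = 2 - k
k = 2 - (-16) = 18

18


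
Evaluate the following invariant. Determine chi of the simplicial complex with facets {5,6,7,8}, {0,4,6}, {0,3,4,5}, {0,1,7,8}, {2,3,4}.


Enumerate all faces; f-vector: f_0=9, f_1=21, f_2=14, f_3=3.
chi = sum (-1)^k f_k = -1

-1


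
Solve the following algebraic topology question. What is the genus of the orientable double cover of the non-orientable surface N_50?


chi(N_50) = 2 - 50 = -48.
Double cover: chi(Sigma_g) = 2 * chi(N_50) = 2*(-48) = -96.
2 - 2g = -96, so g = (2 - (-96))/2 = 98/2 = 49

49


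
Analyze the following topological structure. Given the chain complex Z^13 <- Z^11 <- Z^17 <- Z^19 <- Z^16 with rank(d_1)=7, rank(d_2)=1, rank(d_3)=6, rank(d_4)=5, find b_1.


rank H_k = rank(ker d_k) - rank(im d_{k+1}).
rank(ker d_1) = rank(C_1) - rank(d_1) = 11 - 7 = 4.
rank(im d_{1+1}) = 1.
rank H_1 = 4 - 1 = 3

3


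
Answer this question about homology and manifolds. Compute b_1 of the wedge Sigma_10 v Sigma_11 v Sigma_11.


For a wedge X v Y: reduced H_k(X v Y) = H_k(X) + H_k(Y).
Each Sigma_g contributes b_1 = 2g.
b_1 = 20 + 22 + 22 = 64

64


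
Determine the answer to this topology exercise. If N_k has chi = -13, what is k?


chi = 2 - k for closed non-orientable surfaces with k crosscaps.
-13 = 2 - k
k = 2 - (-13) = 15

15


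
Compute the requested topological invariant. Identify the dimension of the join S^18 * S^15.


Join of spheres: S^m * S^n = S^{m+n+1}.
dim = 18 + 15 + 1 = 34

34
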